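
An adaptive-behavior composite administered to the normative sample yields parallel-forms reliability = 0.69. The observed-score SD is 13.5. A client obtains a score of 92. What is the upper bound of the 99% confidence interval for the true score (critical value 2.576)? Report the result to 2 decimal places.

111.36

SEM = 13.500 × √(1 − 0.690) = 13.500 × √0.310 ≈ 13.500 × 0.557 ≈ 7.516
Half-width = 2.576×7.516 ≈ 19.362
Upper bound: 92 + 19.362 = 111.362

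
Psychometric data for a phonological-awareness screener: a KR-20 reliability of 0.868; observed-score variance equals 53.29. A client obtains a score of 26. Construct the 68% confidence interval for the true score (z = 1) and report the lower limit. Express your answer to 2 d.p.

23.35

σ = 53.29^(1/2) = 7.3000
SEM = 7.3000·√(1 − 0.8680) ≈ 2.6522
Margin = 1 · 2.6522 ≈ 2.6522
Lower bound: 26 − 2.6522 = 23.3478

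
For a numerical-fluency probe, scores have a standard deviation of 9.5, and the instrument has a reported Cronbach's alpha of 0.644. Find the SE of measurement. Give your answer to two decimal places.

SEM = 9.500·√(1 − 0.644) ≈ 5.668

5.67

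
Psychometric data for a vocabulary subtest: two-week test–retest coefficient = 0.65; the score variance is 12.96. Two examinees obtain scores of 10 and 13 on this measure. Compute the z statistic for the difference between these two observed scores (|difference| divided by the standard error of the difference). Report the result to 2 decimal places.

σ = 12.96^(1/2) = 3.6000
SEM = 3.6000·√(1 − 0.6500) ≃ 2.1298
Standard error of the difference = 2.1298·√2 ≃ 3.0120
z = |10 − 13| / 3.0120 = 3 / 3.0120 ≃ 0.9960

1.00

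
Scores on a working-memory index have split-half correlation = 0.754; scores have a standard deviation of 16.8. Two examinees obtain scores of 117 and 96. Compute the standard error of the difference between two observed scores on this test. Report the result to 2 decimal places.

Spearman-Brown: r = 2(0.754) / (1 + 0.754) = 1.508 / 1.754 ≃ 0.860
SEM = 16.800 × √(1 − 0.860) = 16.800 × √0.140 ≃ 16.800 × 0.375 ≃ 6.292
SE_diff = SEM × √2 ≃ 6.292 × 1.414 ≃ 8.898

8.90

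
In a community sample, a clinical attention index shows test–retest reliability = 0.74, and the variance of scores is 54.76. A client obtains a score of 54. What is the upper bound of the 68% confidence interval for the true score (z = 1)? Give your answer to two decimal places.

SD = √54.76 = 7.4000
SEM = 7.4000 × √(1 − 0.7400) = 7.4000 × √0.2600 ≈ 7.4000 × 0.5099 ≈ 3.7733
1 × SEM ≈ 3.7733
Upper bound: 54 + 3.7733 = 57.7733

57.77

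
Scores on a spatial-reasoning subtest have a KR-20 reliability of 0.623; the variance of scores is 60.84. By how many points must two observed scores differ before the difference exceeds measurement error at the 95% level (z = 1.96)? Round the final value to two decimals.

13.28

SD = √60.84 = 7.800
SEM = 7.800 · √(1 − 0.623) = 7.800 · √0.377 ≈ 7.800 · 0.614 ≈ 4.789
Standard error of the difference = 4.789·√2 ≈ 6.773
Smallest detectable difference = 1.96·6.773 ≈ 13.275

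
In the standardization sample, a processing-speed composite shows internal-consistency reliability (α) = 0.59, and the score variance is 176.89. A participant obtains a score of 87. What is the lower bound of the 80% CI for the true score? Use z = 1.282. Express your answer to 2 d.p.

SD = √176.89 = 13.3000
The standard error of measurement is 13.3000×√(1 − 0.5900) ≈ 13.3000×0.6403 ≈ 8.5162.
Half-width = 1.282×8.5162 ≈ 10.9177
Lower limit = 87 − 10.9177 ≈ 76.0823

76.08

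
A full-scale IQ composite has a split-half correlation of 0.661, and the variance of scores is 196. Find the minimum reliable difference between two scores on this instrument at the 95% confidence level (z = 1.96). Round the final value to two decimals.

17.53

σ = 196^(1/2) = 14.000
Spearman-Brown: r = 2(0.661) / (1 + 0.661) = 1.322 / 1.661 ≈ 0.796
SEM = 14.000*√(1 − 0.796) ≈ 6.325
SE_diff = √2 * SEM ≈ 8.945
Smallest detectable difference = 1.96*8.945 ≈ 17.531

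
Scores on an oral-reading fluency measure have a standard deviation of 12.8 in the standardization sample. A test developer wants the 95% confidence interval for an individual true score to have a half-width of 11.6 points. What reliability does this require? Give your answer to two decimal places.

0.79

Required SEM = 11.6 / 1.96 ≈ 5.918
r = 1 − (5.918/12.8)² ≈ 1 − 0.214 ≈ 0.786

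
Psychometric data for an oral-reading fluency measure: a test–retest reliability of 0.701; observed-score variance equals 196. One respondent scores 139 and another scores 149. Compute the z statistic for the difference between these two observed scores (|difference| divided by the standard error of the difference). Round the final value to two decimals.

σ = 196^(1/2) = 14.00000
SEM = 14.00000*√(1 − 0.70100) ≈ 7.65532
Standard error of the difference = 7.65532·√2 ≈ 10.82626
z = 10 / 10.82626 ≈ 0.92368

0.92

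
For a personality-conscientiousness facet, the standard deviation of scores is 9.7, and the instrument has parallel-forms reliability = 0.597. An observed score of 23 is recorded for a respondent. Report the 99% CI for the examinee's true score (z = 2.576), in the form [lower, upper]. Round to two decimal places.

[7.14, 38.86]

The standard error of measurement is 9.700*√(1 − 0.597) ≃ 9.700*0.635 ≃ 6.158.
2.576 * SEM ≃ 15.862
CI = 23 ± 15.862 → [7.138, 38.862]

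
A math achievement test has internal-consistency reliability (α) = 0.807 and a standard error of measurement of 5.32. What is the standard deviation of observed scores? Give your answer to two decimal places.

12.11

SD = 5.32 / √(1 − 0.807) ≃ 12.110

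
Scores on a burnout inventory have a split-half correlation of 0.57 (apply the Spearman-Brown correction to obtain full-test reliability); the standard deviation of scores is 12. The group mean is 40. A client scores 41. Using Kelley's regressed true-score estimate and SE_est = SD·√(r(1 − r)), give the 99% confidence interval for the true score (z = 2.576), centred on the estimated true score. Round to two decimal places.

[26.94, 54.51]

Spearman-Brown: r = 2(0.57) / (1 + 0.57) = 1.140 / 1.570 ≈ 0.726
Estimated true score = 0.726×41 + (1 − 0.726)×40 ≈ 40.726
SE_est = SD × √(r(1 − r)) = 12.000 × √0.199 ≈ 12.000 × 0.446 ≈ 5.351
99% CI: 40.726 ± 13.785 ≈ (26.941, 54.511)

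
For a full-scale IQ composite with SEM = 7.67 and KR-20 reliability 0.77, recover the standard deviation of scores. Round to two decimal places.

15.99

SD = 7.67 / √(1 − 0.77) ≈ 15.993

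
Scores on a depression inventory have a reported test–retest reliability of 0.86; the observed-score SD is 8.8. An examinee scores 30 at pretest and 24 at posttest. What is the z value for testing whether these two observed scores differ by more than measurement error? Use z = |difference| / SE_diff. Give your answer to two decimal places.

1.29

The standard error of measurement is 8.800×√(1 − 0.860) ≈ 8.800×0.374 ≈ 3.293.
SE_diff = √2 × SEM ≈ 4.657
z = 6 / 4.657 ≈ 1.289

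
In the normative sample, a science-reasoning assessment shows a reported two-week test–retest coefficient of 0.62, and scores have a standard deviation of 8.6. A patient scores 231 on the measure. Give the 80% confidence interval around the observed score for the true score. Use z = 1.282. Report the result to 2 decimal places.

SEM = 8.6000 * √(1 − 0.6200) = 8.6000 * √0.3800 ≃ 8.6000 * 0.6164 ≃ 5.3014
Margin = 1.282 * 5.3014 ≃ 6.7964
80% CI: 231 ± 6.7964 = [224.2036, 237.7964]

[224.20, 237.80]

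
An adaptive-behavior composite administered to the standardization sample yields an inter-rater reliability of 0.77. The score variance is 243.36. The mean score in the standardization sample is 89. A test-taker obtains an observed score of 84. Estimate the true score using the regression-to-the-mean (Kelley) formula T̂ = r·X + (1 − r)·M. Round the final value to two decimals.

85.15

Estimated true score = 0.770*84 + (1 − 0.770)*89 ≈ 85.150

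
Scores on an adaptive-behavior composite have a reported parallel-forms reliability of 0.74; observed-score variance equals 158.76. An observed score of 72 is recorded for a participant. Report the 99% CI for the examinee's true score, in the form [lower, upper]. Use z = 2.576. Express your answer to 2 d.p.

SD = √158.76 ≈ 12.6000
SEM = 12.6000 * √(1 − 0.7400) = 12.6000 * √0.2600 ≈ 12.6000 * 0.5099 ≈ 6.4248
Margin = 2.576 * 6.4248 ≈ 16.5502
99% CI: 72 ± 16.5502 = [55.4498, 88.5502]

[55.45, 88.55]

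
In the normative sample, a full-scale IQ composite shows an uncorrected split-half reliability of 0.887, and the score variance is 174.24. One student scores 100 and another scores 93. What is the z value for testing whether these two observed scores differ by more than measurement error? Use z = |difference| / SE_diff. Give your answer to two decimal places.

SD = √174.24 = 13.20000
Spearman-Brown: r = 2(0.887) / (1 + 0.887) = 1.77400 / 1.88700 ≃ 0.94012
SEM = 13.20000 * √(1 − 0.94012) = 13.20000 * √0.05988 ≃ 13.20000 * 0.24471 ≃ 3.23018
SE_diff = √2 * SEM ≃ 4.56817
z = |100 − 93| / 4.56817 = 7 / 4.56817 ≃ 1.53234

1.53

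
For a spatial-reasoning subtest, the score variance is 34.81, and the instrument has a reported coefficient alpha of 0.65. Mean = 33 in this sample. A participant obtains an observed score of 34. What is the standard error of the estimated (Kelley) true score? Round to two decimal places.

2.81

SD = √34.81 = 5.9000
SE_est = 5.9000·√[r(1 − r)] ≈ 2.8141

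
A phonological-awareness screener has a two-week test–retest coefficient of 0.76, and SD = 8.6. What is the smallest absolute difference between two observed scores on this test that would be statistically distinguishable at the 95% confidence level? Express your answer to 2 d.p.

11.68

SEM = 8.600×√(1 − 0.760) ≈ 4.213
Standard error of the difference = 4.213·√2 ≈ 5.958
Smallest detectable difference = 1.96×5.958 ≈ 11.678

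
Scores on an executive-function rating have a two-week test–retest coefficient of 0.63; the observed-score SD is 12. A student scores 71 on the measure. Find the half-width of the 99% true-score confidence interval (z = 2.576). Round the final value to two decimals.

18.80

SEM = 12.000 · √(1 − 0.630) = 12.000 · √0.370 ≈ 12.000 · 0.608 ≈ 7.299
2.576 · SEM ≈ 18.803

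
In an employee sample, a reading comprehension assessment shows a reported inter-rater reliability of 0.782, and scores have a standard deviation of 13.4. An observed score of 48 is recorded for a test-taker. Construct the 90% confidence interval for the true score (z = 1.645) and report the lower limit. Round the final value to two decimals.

The standard error of measurement is 13.40000·√(1 − 0.78200) ≃ 13.40000·0.46690 ≃ 6.25652.
Half-width = 1.645·6.25652 ≃ 10.29198
Lower limit = 48 − 10.29198 ≃ 37.70802

37.71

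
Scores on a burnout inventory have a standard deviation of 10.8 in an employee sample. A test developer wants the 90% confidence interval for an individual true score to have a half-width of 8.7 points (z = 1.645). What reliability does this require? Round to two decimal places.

0.76

Required SEM = 8.7 / 1.645 ≈ 5.28875
Required reliability = 1 − (SEM/SD)² = 1 − 0.23981 ≈ 0.76019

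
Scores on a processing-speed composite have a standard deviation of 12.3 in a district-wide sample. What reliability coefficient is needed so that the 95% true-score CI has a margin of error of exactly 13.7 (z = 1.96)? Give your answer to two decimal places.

0.68

SEM needed = half-width / z = 13.7/1.96 ≈ 6.9898
r = 1 − (SEM / SD)² = 1 − (6.9898 / 12.3)² ≈ 1 − 0.3229 ≈ 0.6771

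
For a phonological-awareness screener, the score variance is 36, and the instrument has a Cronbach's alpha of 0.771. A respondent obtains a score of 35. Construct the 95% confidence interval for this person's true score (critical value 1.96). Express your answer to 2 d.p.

SD = √36 = 6.00000
The standard error of measurement is 6.00000·√(1 − 0.77100) ≈ 6.00000·0.47854 ≈ 2.87124.
Half-width = 1.96·2.87124 ≈ 5.62762
95% CI: 35 ± 5.62762 = [29.37238, 40.62762]

[29.37, 40.63]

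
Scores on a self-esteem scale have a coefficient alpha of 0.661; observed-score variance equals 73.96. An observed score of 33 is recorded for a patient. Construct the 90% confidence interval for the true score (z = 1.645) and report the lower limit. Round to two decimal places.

24.76

SD = √73.96 = 8.600
SEM = 8.600×√(1 − 0.661) ≈ 5.007
1.645 × SEM ≈ 8.237
Lower limit = 33 − 8.237 ≈ 24.763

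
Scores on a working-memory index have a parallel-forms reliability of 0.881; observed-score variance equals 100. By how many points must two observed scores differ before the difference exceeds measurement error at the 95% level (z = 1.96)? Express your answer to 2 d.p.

9.56

SD = √100 ≈ 10.0000
SEM = 10.0000 · √(1 − 0.8810) = 10.0000 · √0.1190 ≈ 10.0000 · 0.3450 ≈ 3.4496
SE_diff = √2 · SEM ≈ 4.8785
Smallest detectable difference = 1.96·4.8785 ≈ 9.5619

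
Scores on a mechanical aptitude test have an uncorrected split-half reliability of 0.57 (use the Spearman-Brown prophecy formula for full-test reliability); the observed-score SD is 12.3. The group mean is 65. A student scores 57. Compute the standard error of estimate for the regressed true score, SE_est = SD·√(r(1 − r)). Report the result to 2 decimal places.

5.49

Full-length reliability (Spearman-Brown) = 2(0.57)/(1+0.57) ≈ 0.7261
SE_est = 12.3000*√(0.7261*0.2739) ≈ 5.4852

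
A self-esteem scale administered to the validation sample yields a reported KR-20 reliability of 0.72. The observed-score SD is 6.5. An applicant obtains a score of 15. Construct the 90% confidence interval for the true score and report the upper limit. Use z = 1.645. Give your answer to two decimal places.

20.66

SEM = 6.500·√(1 − 0.720) ≃ 3.439
Margin = 1.645 · 3.439 ≃ 5.658
Upper limit = 15 + 5.658 ≃ 20.658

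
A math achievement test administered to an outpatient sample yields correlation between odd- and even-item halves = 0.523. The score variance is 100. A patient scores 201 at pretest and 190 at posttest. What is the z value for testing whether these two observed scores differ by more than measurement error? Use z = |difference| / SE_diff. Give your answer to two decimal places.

SD = √100 ≈ 10.0000
r_full = 2·0.523 / (1 + 0.523) ≈ 0.6868
SEM = 10.0000 · √(1 − 0.6868) = 10.0000 · √0.3132 ≈ 10.0000 · 0.5596 ≈ 5.5964
SE_diff = SEM · √2 ≈ 5.5964 · 1.4142 ≈ 7.9145
z = |201 − 190| / 7.9145 = 11 / 7.9145 ≈ 1.3899

1.39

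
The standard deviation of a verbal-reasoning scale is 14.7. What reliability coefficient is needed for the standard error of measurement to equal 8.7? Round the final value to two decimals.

Required reliability = 1 − (SEM/SD)² = 1 − 0.3503 ≈ 0.6497

0.65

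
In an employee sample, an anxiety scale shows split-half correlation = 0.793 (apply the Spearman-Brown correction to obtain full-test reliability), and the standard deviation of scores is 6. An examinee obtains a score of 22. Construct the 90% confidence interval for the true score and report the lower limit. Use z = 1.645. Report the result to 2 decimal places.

Spearman-Brown: r = 2(0.793) / (1 + 0.793) = 1.58600 / 1.79300 ≃ 0.88455
SEM = 6.00000 × √(1 − 0.88455) = 6.00000 × √0.11545 ≃ 6.00000 × 0.33978 ≃ 2.03867
Half-width = 1.645×2.03867 ≃ 3.35361
Lower bound: 22 − 3.35361 = 18.64639

18.65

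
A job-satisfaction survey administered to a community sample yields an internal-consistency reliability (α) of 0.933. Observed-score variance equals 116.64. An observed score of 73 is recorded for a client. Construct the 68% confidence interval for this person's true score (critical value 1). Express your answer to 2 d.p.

[70.20, 75.80]

SD = √116.64 ≈ 10.80000
SEM = 10.80000 × √(1 − 0.93300) = 10.80000 × √0.06700 ≈ 10.80000 × 0.25884 ≈ 2.79551
Margin = 1 × 2.79551 ≈ 2.79551
CI = 73 ± 2.79551 → [70.20449, 75.79551]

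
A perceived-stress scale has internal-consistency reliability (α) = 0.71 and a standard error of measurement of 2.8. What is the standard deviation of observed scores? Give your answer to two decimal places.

SD = 2.8 / √(1 − 0.71) ≃ 5.1995

5.20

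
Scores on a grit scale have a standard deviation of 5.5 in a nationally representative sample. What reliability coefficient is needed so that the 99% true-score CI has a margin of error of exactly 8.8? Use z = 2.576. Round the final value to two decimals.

0.61

Required SEM = 8.8 / 2.576 ≈ 3.41615
Required reliability = 1 − (SEM/SD)² = 1 − 0.38579 ≈ 0.61421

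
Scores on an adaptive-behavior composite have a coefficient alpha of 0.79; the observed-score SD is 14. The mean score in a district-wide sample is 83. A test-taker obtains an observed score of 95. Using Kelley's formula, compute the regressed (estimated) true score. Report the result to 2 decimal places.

T̂ = r·X + (1 − r)·M = 0.79000·95 + 0.21000·83 = 75.05000 + 17.43000 ≃ 92.48000

92.48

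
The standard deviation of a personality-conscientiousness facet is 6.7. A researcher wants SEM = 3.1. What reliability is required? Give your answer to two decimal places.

r = 1 − (3.1000/6.7)² ≈ 1 − 0.2141 ≈ 0.7859

0.79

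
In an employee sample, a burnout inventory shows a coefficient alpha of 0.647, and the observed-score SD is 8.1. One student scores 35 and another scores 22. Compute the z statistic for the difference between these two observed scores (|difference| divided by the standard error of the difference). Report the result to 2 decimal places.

SEM = 8.100×√(1 − 0.647) ≈ 4.813
SE_diff = SEM × √2 ≈ 4.813 × 1.414 ≈ 6.806
z = |35 − 22| / 6.806 = 13 / 6.806 ≈ 1.910

1.91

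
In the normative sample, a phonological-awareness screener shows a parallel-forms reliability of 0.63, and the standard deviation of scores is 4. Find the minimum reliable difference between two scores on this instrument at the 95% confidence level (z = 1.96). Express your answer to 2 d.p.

SEM = 4.00000*√(1 − 0.63000) ≈ 2.43311
SE_diff = √2 * SEM ≈ 3.44093
Smallest detectable difference = 1.96*3.44093 ≈ 6.74422

6.74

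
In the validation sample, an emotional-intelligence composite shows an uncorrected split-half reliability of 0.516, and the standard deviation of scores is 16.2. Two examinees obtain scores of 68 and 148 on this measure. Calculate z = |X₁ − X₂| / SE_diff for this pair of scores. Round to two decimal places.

6.18

r_full = 2·0.516 / (1 + 0.516) ≈ 0.6807
The standard error of measurement is 16.2000·√(1 − 0.6807) ≈ 16.2000·0.5650 ≈ 9.1535.
Standard error of the difference = 9.1535·√2 ≈ 12.9450
z = 80 / 12.9450 ≈ 6.1800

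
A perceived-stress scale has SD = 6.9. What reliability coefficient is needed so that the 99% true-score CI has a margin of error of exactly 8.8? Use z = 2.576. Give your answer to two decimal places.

0.75

Required SEM = 8.8 / 2.576 ≈ 3.4161
r = 1 − (3.4161/6.9)² ≈ 1 − 0.2451 ≈ 0.7549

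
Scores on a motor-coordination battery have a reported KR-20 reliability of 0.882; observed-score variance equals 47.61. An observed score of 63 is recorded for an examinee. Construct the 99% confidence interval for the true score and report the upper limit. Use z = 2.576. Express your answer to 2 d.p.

69.11

SD = √47.61 ≈ 6.9000
The standard error of measurement is 6.9000×√(1 − 0.8820) ≈ 6.9000×0.3435 ≈ 2.3702.
Margin = 2.576 × 2.3702 ≈ 6.1057
Upper bound: 63 + 6.1057 = 69.1057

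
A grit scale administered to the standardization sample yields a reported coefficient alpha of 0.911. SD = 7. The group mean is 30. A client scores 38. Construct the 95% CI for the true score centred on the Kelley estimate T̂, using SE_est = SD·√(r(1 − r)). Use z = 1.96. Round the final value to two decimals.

[33.38, 41.19]

T̂ = r·X + (1 − r)·M = 0.9110·38 + 0.0890·30 = 34.6180 + 2.6700 ≃ 37.2880
SE_est = SD · √(r(1 − r)) = 7.0000 · √0.0811 ≃ 7.0000 · 0.2847 ≃ 1.9932
95% CI: 37.2880 ± 3.9067 ≃ (33.3813, 41.1947)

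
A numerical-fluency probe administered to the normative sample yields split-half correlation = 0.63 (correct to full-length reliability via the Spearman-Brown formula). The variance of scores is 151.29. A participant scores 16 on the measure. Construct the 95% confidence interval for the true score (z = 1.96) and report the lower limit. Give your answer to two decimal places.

4.51

σ = 151.29^(1/2) = 12.300
r_full = 2·0.63 / (1 + 0.63) ≈ 0.773
SEM = 12.300×√(1 − 0.773) ≈ 5.860
Half-width = 1.96×5.860 ≈ 11.486
Lower limit = 16 − 11.486 ≈ 4.514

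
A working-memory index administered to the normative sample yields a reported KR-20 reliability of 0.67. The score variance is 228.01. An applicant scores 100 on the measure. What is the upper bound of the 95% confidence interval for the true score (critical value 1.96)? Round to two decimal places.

117.00

SD = √228.01 = 15.1000
The standard error of measurement is 15.1000·√(1 − 0.6700) ≈ 15.1000·0.5745 ≈ 8.6743.
Margin = 1.96 · 8.6743 ≈ 17.0016
Upper bound: 100 + 17.0016 = 117.0016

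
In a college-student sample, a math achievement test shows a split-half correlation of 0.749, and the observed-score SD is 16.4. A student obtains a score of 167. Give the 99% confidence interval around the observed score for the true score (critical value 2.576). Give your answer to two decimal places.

[151.00, 183.00]

Spearman-Brown: r = 2(0.749) / (1 + 0.749) = 1.498 / 1.749 ≈ 0.856
SEM = 16.400 · √(1 − 0.856) = 16.400 · √0.144 ≈ 16.400 · 0.379 ≈ 6.213
Half-width = 2.576·6.213 ≈ 16.004
CI = 167 ± 16.004 → [150.996, 183.004]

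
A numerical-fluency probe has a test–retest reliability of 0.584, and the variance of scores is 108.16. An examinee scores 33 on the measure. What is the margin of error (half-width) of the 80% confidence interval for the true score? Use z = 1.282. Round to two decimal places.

SD = √108.16 = 10.400
SEM = 10.400*√(1 − 0.584) ≃ 6.708
Margin = 1.282 * 6.708 ≃ 8.599

8.60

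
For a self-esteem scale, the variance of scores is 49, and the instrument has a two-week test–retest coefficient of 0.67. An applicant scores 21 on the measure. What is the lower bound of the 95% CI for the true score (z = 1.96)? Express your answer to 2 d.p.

SD = √49 = 7.000
The standard error of measurement is 7.000*√(1 − 0.670) ≈ 7.000*0.574 ≈ 4.021.
Margin = 1.96 * 4.021 ≈ 7.882
Lower bound: 21 − 7.882 = 13.118

13.12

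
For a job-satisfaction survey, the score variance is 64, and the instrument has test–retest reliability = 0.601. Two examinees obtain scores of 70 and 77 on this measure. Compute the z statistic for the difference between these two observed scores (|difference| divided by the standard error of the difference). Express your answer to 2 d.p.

σ = 64^(1/2) = 8.0000
SEM = 8.0000 × √(1 − 0.6010) = 8.0000 × √0.3990 ≃ 8.0000 × 0.6317 ≃ 5.0533
Standard error of the difference = 5.0533·√2 ≃ 7.1465
z = |70 − 77| / 7.1465 = 7 / 7.1465 ≃ 0.9795

0.98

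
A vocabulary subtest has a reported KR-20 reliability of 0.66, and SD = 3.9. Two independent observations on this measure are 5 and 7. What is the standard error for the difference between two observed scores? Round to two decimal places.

SEM = 3.900 * √(1 − 0.660) = 3.900 * √0.340 ≃ 3.900 * 0.583 ≃ 2.274
SE_diff = SEM * √2 ≃ 2.274 * 1.414 ≃ 3.216

3.22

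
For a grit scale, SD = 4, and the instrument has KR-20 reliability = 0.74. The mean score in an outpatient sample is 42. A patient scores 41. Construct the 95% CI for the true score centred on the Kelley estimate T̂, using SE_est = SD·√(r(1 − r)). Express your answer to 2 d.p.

T̂ = r·X + (1 − r)·M = 0.7400*41 + 0.2600*42 = 30.3400 + 10.9200 ≈ 41.2600
SE_est = 4.0000·√[r(1 − r)] ≈ 1.7545
CI = 41.2600 ± 1.96 * 1.7545 → [37.8211, 44.6989]

[37.82, 44.70]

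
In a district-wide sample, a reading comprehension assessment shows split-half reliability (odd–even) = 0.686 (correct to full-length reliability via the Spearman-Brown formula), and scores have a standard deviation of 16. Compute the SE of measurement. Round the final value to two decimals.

Spearman-Brown: r = 2(0.686) / (1 + 0.686) = 1.3720 / 1.6860 ≈ 0.8138
SEM = 16.0000 * √(1 − 0.8138) = 16.0000 * √0.1862 ≈ 16.0000 * 0.4316 ≈ 6.9049

6.90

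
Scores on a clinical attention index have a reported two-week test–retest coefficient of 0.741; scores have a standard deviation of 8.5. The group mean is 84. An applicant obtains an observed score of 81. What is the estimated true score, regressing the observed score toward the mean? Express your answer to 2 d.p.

81.78

Estimated true score = 0.741·81 + (1 − 0.741)·84 ≈ 81.777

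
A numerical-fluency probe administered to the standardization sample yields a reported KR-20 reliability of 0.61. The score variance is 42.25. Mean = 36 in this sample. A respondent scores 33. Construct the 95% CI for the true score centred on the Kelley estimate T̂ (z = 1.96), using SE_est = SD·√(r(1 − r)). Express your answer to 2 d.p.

σ = 42.25^(1/2) = 6.5000
Estimated true score = 0.6100*33 + (1 − 0.6100)*36 ≈ 34.1700
SE_est = SD * √(r(1 − r)) = 6.5000 * √0.2379 ≈ 6.5000 * 0.4877 ≈ 3.1704
CI = 34.1700 ± 1.96 * 3.1704 → [27.9561, 40.3839]

[27.96, 40.38]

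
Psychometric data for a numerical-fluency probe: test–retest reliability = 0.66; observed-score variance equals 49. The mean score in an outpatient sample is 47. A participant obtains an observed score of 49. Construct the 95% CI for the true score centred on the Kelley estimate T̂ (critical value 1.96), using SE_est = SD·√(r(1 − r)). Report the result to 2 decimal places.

[41.82, 54.82]

SD = √49 ≈ 7.000
Estimated true score = 0.660·49 + (1 − 0.660)·47 ≈ 48.320
SE_est = SD · √(r(1 − r)) = 7.000 · √0.224 ≈ 7.000 · 0.474 ≈ 3.316
CI = 48.320 ± 1.96 · 3.316 → [41.821, 54.819]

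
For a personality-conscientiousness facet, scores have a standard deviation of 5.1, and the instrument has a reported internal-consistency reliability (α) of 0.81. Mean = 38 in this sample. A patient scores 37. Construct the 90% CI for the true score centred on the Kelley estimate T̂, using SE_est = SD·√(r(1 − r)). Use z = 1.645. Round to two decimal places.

[33.90, 40.48]

T̂ = r·X + (1 − r)·M = 0.81000×37 + 0.19000×38 = 29.97000 + 7.22000 ≃ 37.19000
SE_est = 5.10000·√[r(1 − r)] ≃ 2.00073
90% CI: 37.19000 ± 3.29121 ≃ (33.89879, 40.48121)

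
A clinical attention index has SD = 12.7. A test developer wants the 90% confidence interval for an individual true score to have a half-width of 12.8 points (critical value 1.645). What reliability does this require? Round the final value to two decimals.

SEM needed = half-width / z = 12.8/1.645 ≈ 7.7812
Required reliability = 1 − (SEM/SD)² = 1 − 0.3754 ≈ 0.6246

0.62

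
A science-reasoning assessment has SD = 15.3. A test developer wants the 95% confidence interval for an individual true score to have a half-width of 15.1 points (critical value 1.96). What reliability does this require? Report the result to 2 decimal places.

SEM needed = half-width / z = 15.1/1.96 ≈ 7.704
Required reliability = 1 − (SEM/SD)² = 1 − 0.254 ≈ 0.746

0.75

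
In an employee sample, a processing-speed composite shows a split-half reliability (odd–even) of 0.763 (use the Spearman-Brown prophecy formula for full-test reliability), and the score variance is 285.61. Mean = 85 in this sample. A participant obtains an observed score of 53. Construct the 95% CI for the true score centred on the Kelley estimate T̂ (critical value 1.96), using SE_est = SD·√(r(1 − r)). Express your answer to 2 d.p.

[46.00, 68.60]

SD = √285.61 = 16.900
Spearman-Brown: r = 2(0.763) / (1 + 0.763) = 1.526 / 1.763 ≃ 0.866
T̂ = 0.866(53) + 0.134(85) ≃ 57.302
SE_est = SD · √(r(1 − r)) = 16.900 · √0.116 ≃ 16.900 · 0.341 ≃ 5.765
CI = 57.302 ± 1.96 · 5.765 → [46.003, 68.601]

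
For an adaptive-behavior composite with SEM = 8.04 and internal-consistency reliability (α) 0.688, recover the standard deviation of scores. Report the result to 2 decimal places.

14.39

SD = 8.04 / √(1 − 0.688) ≃ 14.394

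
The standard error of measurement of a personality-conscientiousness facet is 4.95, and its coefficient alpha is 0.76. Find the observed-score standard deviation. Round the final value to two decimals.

σ = SEM·(1 − r)^(−1/2) ≈ 4.95×2.041 ≈ 10.104

10.10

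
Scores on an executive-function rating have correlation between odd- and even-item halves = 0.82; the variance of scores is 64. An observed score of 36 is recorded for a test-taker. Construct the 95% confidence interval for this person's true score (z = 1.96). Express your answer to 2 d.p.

SD = √64 ≈ 8.00000
Full-length reliability (Spearman-Brown) = 2(0.82)/(1+0.82) ≈ 0.90110
SEM = 8.00000*√(1 − 0.90110) ≈ 2.51588
Margin = 1.96 * 2.51588 ≈ 4.93113
Interval: (31.06887, 40.93113)

[31.07, 40.93]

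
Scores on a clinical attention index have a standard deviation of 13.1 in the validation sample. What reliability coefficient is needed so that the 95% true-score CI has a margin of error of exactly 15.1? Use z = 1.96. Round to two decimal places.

0.65

Required SEM = 15.1 / 1.96 ≈ 7.704
r = 1 − (SEM / SD)² = 1 − (7.704 / 13.1)² ≈ 1 − 0.346 ≈ 0.654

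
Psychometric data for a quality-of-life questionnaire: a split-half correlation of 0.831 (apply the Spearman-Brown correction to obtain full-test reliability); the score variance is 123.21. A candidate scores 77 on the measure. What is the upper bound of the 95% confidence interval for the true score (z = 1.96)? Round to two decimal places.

SD = √123.21 ≃ 11.10000
Full-length reliability (Spearman-Brown) = 2(0.831)/(1+0.831) ≃ 0.90770
SEM = 11.10000×√(1 − 0.90770) ≃ 3.37227
Margin = 1.96 × 3.37227 ≃ 6.60965
Upper limit = 77 + 6.60965 ≃ 83.60965

83.61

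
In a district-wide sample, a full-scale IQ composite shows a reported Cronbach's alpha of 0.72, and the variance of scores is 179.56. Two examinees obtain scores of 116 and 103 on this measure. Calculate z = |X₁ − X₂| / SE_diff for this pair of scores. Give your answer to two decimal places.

SD = √179.56 = 13.40000
SEM = 13.40000×√(1 − 0.72000) ≃ 7.09061
Standard error of the difference = 7.09061·√2 ≃ 10.02764
z = |116 − 103| / 10.02764 = 13 / 10.02764 ≃ 1.29642

1.30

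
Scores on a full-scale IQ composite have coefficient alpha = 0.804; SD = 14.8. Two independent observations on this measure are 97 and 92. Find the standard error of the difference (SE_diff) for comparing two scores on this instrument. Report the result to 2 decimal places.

SEM = 14.800×√(1 − 0.804) ≈ 6.552
SE_diff = SEM × √2 ≈ 6.552 × 1.414 ≈ 9.266

9.27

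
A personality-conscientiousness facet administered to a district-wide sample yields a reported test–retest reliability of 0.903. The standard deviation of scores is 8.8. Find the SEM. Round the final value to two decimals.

2.74

SEM = 8.8000*√(1 − 0.9030) ≈ 2.7407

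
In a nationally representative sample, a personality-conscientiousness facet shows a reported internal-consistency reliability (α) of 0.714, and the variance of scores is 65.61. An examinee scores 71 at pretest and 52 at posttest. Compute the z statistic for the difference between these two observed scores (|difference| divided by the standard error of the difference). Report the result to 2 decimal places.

σ = 65.61^(1/2) = 8.100
SEM = 8.100 * √(1 − 0.714) = 8.100 * √0.286 ≈ 8.100 * 0.535 ≈ 4.332
SE_diff = √2 * SEM ≈ 6.126
z = |71 − 52| / 6.126 = 19 / 6.126 ≈ 3.101

3.10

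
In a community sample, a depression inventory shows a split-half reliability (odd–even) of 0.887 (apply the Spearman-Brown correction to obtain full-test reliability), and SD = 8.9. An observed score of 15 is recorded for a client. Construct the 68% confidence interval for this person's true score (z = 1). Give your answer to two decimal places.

Full-length reliability (Spearman-Brown) = 2(0.887)/(1+0.887) ≈ 0.94012
SEM = 8.90000 · √(1 − 0.94012) = 8.90000 · √0.05988 ≈ 8.90000 · 0.24471 ≈ 2.17793
Margin = 1 · 2.17793 ≈ 2.17793
68% CI: 15 ± 2.17793 = [12.82207, 17.17793]

[12.82, 17.18]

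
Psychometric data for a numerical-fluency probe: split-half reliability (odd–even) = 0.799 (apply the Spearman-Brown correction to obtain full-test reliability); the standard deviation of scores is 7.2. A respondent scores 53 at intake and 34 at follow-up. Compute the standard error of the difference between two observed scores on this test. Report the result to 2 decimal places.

3.40

r_full = 2·0.799 / (1 + 0.799) ≈ 0.8883
SEM = 7.2000*√(1 − 0.8883) ≈ 2.4067
SE_diff = √2 * SEM ≈ 3.4035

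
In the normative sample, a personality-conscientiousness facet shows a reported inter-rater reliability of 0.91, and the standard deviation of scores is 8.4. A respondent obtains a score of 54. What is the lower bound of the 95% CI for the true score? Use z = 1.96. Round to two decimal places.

49.06

SEM = 8.400 × √(1 − 0.910) = 8.400 × √0.090 ≈ 8.400 × 0.300 ≈ 2.520
1.96 × SEM ≈ 4.939
Lower bound: 54 − 4.939 = 49.061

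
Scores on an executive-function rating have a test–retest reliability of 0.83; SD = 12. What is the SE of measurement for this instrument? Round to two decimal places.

SEM = 12.0000 × √(1 − 0.8300) = 12.0000 × √0.1700 ≈ 12.0000 × 0.4123 ≈ 4.9477

4.95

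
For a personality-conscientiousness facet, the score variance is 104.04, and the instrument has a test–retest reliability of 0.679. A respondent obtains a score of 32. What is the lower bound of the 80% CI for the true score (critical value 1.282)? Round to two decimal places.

σ = 104.04^(1/2) = 10.200
SEM = 10.200 * √(1 − 0.679) = 10.200 * √0.321 ≃ 10.200 * 0.567 ≃ 5.779
1.282 * SEM ≃ 7.409
Lower bound: 32 − 7.409 = 24.591

24.59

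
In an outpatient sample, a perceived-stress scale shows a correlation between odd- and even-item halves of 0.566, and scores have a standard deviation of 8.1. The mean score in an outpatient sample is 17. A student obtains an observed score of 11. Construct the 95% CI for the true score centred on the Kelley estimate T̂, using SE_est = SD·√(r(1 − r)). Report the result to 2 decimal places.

r_full = 2·0.566 / (1 + 0.566) ≈ 0.7229
Estimated true score = 0.7229×11 + (1 − 0.7229)×17 ≈ 12.6628
SE_est = 8.1000×√(0.7229×0.2771) ≈ 3.6254
95% CI: 12.6628 ± 7.1059 ≈ (5.5570, 19.7687)

[5.56, 19.77]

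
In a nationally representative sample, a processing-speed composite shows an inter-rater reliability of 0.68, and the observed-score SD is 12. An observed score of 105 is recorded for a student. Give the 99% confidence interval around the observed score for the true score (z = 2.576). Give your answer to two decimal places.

SEM = 12.0000 · √(1 − 0.6800) = 12.0000 · √0.3200 ≈ 12.0000 · 0.5657 ≈ 6.7882
Half-width = 2.576·6.7882 ≈ 17.4865
99% CI: 105 ± 17.4865 = [87.5135, 122.4865]

[87.51, 122.49]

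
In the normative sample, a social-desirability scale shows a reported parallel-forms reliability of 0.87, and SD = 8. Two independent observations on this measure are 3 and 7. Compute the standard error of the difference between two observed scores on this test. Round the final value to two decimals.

4.08

SEM = 8.0000 · √(1 − 0.8700) = 8.0000 · √0.1300 ≈ 8.0000 · 0.3606 ≈ 2.8844
Standard error of the difference = 2.8844·√2 ≈ 4.0792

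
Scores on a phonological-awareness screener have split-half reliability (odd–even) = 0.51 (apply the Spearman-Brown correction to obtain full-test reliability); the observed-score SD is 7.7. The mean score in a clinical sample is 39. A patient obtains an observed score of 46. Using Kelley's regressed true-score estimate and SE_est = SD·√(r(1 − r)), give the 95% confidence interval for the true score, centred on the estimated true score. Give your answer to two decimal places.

Full-length reliability (Spearman-Brown) = 2(0.51)/(1+0.51) ≈ 0.67550
T̂ = r·X + (1 − r)·M = 0.67550×46 + 0.32450×39 ≈ 31.07285 + 12.65563 ≈ 43.72848
SE_est = 7.70000·√[r(1 − r)] ≈ 3.60506
95% CI: 43.72848 ± 7.06591 ≈ (36.66257, 50.79438)

[36.66, 50.79]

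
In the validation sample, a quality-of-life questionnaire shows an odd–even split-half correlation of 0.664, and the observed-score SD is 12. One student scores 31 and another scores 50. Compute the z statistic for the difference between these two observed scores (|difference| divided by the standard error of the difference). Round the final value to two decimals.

2.49

r_full = 2·0.664 / (1 + 0.664) ≈ 0.7981
SEM = 12.0000 * √(1 − 0.7981) = 12.0000 * √0.2019 ≈ 12.0000 * 0.4494 ≈ 5.3923
SE_diff = SEM * √2 ≈ 5.3923 * 1.4142 ≈ 7.6259
z = |31 − 50| / 7.6259 = 19 / 7.6259 ≈ 2.4915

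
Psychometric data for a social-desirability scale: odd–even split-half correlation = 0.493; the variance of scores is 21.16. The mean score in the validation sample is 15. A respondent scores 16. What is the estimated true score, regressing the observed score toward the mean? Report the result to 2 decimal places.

15.66

Full-length reliability (Spearman-Brown) = 2(0.493)/(1+0.493) ≈ 0.660
T̂ = 0.660(16) + 0.340(15) ≈ 15.660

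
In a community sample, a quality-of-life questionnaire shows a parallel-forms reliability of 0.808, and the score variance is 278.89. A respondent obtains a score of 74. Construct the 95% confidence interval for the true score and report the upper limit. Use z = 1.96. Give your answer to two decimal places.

σ = 278.89^(1/2) = 16.700
SEM = 16.700×√(1 − 0.808) ≈ 7.318
1.96 × SEM ≈ 14.342
Upper limit = 74 + 14.342 ≈ 88.342

88.34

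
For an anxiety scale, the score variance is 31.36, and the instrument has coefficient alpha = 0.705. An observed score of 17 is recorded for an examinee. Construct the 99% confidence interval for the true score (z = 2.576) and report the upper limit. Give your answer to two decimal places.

SD = √31.36 = 5.6000
SEM = 5.6000 * √(1 − 0.7050) = 5.6000 * √0.2950 ≈ 5.6000 * 0.5431 ≈ 3.0416
2.576 * SEM ≈ 7.8351
Upper bound: 17 + 7.8351 = 24.8351

24.84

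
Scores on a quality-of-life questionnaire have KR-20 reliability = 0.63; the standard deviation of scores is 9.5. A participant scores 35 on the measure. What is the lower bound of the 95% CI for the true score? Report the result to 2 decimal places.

23.67

SEM = 9.5000 * √(1 − 0.6300) = 9.5000 * √0.3700 ≈ 9.5000 * 0.6083 ≈ 5.7786
1.96 * SEM ≈ 11.3261
Lower bound: 35 − 11.3261 = 23.6739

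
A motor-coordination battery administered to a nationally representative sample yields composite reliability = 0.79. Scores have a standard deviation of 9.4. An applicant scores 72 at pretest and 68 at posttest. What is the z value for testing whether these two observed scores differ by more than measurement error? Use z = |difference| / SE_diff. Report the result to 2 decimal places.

0.66

SEM = 9.40000 · √(1 − 0.79000) = 9.40000 · √0.21000 ≈ 9.40000 · 0.45826 ≈ 4.30762
SE_diff = SEM · √2 ≈ 4.30762 · 1.41421 ≈ 6.09190
z = |72 − 68| / 6.09190 = 4 / 6.09190 ≈ 0.65661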